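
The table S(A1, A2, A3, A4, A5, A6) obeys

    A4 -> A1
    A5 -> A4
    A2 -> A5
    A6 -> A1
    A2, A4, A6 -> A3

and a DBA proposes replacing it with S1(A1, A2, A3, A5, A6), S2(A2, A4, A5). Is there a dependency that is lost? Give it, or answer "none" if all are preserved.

Check A4 → A1: no single fragment contains all of {A1, A4}, and the restricted closure of {A4} across the fragments never reaches {A1}.
A5 → A4 is preserved.
A2 → A5 is preserved.
A6 → A1 is preserved.
A2, A4, A6 → A3 is preserved.

A4 -> A1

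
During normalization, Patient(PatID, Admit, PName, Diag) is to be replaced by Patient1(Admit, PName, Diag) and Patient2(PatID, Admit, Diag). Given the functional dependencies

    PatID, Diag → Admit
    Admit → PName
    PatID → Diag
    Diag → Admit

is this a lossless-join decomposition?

Yes

Common attributes: Patient1 ∩ Patient2 = {Admit, Diag}.
Closure of {Admit, Diag}: Admit → PName applies, adding PName. So (Admit, Diag)⁺ = {Admit, PName, Diag}.
This closure contains every attribute of Patient1, so Patient1 ∩ Patient2 → Patient1. The join is lossless.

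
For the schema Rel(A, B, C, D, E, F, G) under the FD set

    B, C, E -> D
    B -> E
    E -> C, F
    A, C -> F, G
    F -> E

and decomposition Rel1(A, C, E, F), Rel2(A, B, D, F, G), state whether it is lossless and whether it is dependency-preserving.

Lossless test: (A, F)⁺ = {A, C, E, F, G}, which contains all of one fragment — lossless.
Dependency preservation: B, C, E → D; B → E; A, C → F, G are not contained in any single fragment, but the restricted closure of each left-hand side across the fragments still reaches the right-hand side; the remaining FDs each lie inside some fragment. All dependencies are preserved.

lossless and dependency-preserving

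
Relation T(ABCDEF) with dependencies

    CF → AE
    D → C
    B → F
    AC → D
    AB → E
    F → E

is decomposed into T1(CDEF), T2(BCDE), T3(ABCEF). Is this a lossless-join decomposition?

Chase test. Columns are ABCDEF; row i has aⱼ where attribute j ∈ Ti, else bᵢⱼ.
Initial tableau (one row per fragment):
  row 1: b11 b12 a3 a4 a5 a6
  row 2: b21 a2 a3 a4 a5 b26
  row 3: a1 a2 a3 b34 a5 a6
Rows 1 and 3 agree on CF; apply CF→AE and equate their AE entries.
Rows 2 and 3 agree on B; apply B→F and equate their F entries.
Rows 1 and 3 agree on AC; apply AC→D and equate their D entries.
Rows 1 and 2 agree on CF; apply CF→AE and equate their AE entries.
Row 2 is now all distinguished symbols — the join is lossless.

Yes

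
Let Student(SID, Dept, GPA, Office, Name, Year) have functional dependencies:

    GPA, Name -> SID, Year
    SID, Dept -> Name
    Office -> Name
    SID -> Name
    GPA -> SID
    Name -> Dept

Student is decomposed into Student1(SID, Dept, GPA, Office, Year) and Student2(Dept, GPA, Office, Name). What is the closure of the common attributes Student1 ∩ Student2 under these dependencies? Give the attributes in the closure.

Student1 ∩ Student2 = {Dept, GPA, Office}.
Office → Name applies, adding Name
GPA → SID applies, adding SID
GPA, Name → SID, Year applies, adding Year
Closure: {SID, Dept, GPA, Office, Name, Year}.

SID, Dept, GPA, Office, Name, Year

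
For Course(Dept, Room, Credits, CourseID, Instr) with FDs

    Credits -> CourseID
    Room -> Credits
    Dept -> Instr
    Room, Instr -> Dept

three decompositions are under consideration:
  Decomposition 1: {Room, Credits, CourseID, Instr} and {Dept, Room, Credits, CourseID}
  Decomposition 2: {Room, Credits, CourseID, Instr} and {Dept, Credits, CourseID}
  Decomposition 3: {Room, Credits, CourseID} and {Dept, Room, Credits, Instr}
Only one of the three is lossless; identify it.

Decomposition 1: common = {Room, Credits, CourseID}, closure = {Room, Credits, CourseID} → lossy.
Decomposition 2: common = {Credits, CourseID}, closure = {Credits, CourseID} → lossy.
Decomposition 3: common = {Room, Credits}, closure = {Room, Credits, CourseID} → lossless.

Decomposition 3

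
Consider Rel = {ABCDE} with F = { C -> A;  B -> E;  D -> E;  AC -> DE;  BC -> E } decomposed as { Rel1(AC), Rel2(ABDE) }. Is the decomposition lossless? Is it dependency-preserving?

lossy and not dependency-preserving

Lossless test: (A)⁺ = {A}, which is a superkey of neither fragment — lossy.
Dependency preservation: the restricted closure of {AC} across the fragments never reaches {DE}, so AC → DE cannot be enforced without a join — not preserved.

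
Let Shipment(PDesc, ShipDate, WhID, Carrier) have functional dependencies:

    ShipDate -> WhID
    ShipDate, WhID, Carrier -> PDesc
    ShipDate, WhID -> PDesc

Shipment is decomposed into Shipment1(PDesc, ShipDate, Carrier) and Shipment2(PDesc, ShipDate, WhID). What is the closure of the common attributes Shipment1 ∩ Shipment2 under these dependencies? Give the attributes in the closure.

Shipment1 ∩ Shipment2 = {PDesc, ShipDate}.
ShipDate → WhID applies, adding WhID
Closure: {PDesc, ShipDate, WhID}.

PDesc, ShipDate, WhID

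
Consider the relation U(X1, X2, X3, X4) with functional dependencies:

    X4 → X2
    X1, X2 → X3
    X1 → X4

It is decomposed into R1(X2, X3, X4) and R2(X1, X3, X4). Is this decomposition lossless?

Common attributes: R1 ∩ R2 = {X3, X4}.
Closure of {X3, X4}: X4 → X2 applies, adding X2. So (X3, X4)⁺ = {X2, X3, X4}.
This closure contains every attribute of R1, so R1 ∩ R2 → R1. The join is lossless.

Yes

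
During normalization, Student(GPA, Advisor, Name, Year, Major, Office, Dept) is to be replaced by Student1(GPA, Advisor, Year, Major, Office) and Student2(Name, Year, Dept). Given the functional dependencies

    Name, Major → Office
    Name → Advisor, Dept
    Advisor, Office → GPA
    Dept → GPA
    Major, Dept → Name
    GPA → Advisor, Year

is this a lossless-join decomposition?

No

Common attributes: Student1 ∩ Student2 = {Year}.
No dependency enlarges {Year}, so (Year)⁺ = {Year}.
The closure contains neither all of Student1 = {GPA, Advisor, Year, Major, Office} nor all of Student2 = {Name, Year, Dept}, so the common attributes are not a superkey of either fragment. The join is lossy.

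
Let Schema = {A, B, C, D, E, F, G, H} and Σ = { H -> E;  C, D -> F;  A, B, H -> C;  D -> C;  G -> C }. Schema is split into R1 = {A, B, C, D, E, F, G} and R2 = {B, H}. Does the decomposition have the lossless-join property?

Common attributes: R1 ∩ R2 = {B}.
No dependency enlarges {B}, so (B)⁺ = {B}.
The closure contains neither all of R1 = {A, B, C, D, E, F, G} nor all of R2 = {B, H}, so the common attributes are not a superkey of either fragment. The join is lossy.

No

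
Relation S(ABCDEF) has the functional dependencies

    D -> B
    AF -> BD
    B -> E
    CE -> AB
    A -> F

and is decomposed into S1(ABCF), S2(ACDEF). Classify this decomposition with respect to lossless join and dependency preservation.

Lossless test: (ACF)⁺ = {ABCDEF}, which contains all of one fragment — lossless.
Dependency preservation: the restricted closure of {D} across the fragments never reaches {B}, so D → B cannot be enforced without a join — not preserved.

lossless but not dependency-preserving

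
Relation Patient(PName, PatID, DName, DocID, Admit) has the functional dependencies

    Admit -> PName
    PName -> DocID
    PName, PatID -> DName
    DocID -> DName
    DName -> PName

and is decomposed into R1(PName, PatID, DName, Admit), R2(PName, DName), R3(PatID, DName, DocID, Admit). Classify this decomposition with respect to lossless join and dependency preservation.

Lossless test (chase): Rows 1 and 3 agree on Admit; apply Admit→PName and equate their PName entries. Rows 1 and 2 agree on PName; apply PName→DocID and equate their DocID entries. Rows 1 and 3 agree on PName; apply PName→DocID and equate their DocID entries. Row 1 is now all distinguished symbols — the join is lossless.
Dependency preservation: PName → DocID is not contained in any single fragment, but the restricted closure of its left-hand side across the fragments still reaches the right-hand side; the remaining FDs each lie inside some fragment. All dependencies are preserved.

lossless and dependency-preserving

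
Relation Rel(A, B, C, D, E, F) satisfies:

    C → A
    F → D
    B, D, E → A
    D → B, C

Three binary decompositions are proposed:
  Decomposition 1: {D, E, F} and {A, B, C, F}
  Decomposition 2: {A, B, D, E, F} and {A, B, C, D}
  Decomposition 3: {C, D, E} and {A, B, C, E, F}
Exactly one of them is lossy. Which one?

Decomposition 1: common = {F}, closure = {A, B, C, D, F} → lossless.
Decomposition 2: common = {A, B, D}, closure = {A, B, C, D} → lossless.
Decomposition 3: common = {C, E}, closure = {A, C, E} → lossy.

Decomposition 3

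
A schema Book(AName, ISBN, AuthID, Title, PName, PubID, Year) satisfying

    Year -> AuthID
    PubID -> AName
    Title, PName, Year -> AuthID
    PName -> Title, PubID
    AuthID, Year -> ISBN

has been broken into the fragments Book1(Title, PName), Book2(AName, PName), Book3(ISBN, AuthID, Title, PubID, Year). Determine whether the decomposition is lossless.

Chase test. Columns are AName, ISBN, AuthID, Title, PName, PubID, Year; row i has aⱼ where attribute j ∈ Booki, else bᵢⱼ.
Initial tableau (one row per fragment):
  row 1: b11 b12 b13 a4 a5 b16 b17
  row 2: a1 b22 b23 b24 a5 b26 b27
  row 3: b31 a2 a3 a4 b35 a6 a7
Rows 1 and 2 agree on PName; apply PName→Title, PubID and equate their Title, PubID entries.
Rows 1 and 2 agree on PubID; apply PubID→AName and equate their AName entries.
No row becomes fully distinguished — the join is lossy.

No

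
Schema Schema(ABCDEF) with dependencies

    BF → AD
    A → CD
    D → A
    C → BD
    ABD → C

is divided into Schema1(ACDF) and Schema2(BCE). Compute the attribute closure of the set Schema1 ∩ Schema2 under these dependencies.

ABCD

Schema1 ∩ Schema2 = {C}.
C → BD applies, adding BD
D → A applies, adding A
Closure: {ABCD}.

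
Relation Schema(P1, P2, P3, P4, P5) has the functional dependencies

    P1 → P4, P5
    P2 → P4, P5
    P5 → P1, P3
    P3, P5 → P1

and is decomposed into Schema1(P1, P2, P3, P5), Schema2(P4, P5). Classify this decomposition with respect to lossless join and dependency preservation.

lossless and dependency-preserving

Lossless test: (P5)⁺ = {P1, P3, P4, P5}, which contains all of one fragment — lossless.
Dependency preservation: P1 → P4, P5; P2 → P4, P5 are not contained in any single fragment, but the restricted closure of each left-hand side across the fragments still reaches the right-hand side; the remaining FDs each lie inside some fragment. All dependencies are preserved.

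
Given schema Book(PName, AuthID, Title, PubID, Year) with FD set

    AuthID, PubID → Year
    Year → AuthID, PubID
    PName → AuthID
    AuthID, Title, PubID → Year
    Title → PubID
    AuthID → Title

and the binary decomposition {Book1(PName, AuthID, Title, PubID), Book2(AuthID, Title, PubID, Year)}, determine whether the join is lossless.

Common attributes: Book1 ∩ Book2 = {AuthID, Title, PubID}.
Closure of {AuthID, Title, PubID}: AuthID, PubID → Year applies, adding Year. So (AuthID, Title, PubID)⁺ = {AuthID, Title, PubID, Year}.
This closure contains every attribute of Book2, so Book1 ∩ Book2 → Book2. The join is lossless.

Yes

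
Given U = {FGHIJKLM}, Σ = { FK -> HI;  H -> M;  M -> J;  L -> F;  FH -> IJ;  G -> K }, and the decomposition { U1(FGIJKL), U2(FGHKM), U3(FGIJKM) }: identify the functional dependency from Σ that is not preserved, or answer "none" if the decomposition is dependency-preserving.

FH -> IJ

Check FH → IJ: no single fragment contains all of {FHIJ}, and the restricted closure of {FH} across the fragments never reaches {IJ}.
FK → HI is preserved.
H → M is preserved.
M → J is preserved.
L → F is preserved.
G → K is preserved.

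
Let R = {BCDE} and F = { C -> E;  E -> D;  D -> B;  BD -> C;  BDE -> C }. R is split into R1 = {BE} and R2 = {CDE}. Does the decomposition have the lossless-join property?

Common attributes: R1 ∩ R2 = {E}.
Closure of {E}: E → D applies, adding D; D → B applies, adding B; BD → C applies, adding C. So (E)⁺ = {BCDE}.
This closure contains every attribute of R1, so R1 ∩ R2 → R1. The join is lossless.

Yes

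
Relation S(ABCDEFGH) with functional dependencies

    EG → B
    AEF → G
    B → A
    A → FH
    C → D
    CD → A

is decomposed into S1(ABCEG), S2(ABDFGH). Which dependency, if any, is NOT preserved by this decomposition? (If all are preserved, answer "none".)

C → D

Check C → D: no single fragment contains all of {CD}, and the restricted closure of {C} across the fragments never reaches {D}.
EG → B is preserved.
AEF → G is preserved.
B → A is preserved.
A → FH is preserved.
CD → A is preserved.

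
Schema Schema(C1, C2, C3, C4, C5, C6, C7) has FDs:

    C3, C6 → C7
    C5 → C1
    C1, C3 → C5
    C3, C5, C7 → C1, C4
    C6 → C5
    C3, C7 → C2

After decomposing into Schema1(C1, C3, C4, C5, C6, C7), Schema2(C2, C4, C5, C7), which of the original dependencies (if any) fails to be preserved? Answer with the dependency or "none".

C3, C7 → C2

Check C3, C7 → C2: no single fragment contains all of {C2, C3, C7}, and the restricted closure of {C3, C7} across the fragments never reaches {C2}.
C3, C6 → C7 is preserved.
C5 → C1 is preserved.
C1, C3 → C5 is preserved.
C3, C5, C7 → C1, C4 is preserved.
C6 → C5 is preserved.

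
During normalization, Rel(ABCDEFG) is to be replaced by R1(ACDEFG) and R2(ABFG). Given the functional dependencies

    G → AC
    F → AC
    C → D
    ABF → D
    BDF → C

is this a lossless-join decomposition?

Common attributes: R1 ∩ R2 = {AFG}.
Closure of {AFG}: G → AC applies, adding C; C → D applies, adding D. So (AFG)⁺ = {ACDFG}.
The closure contains neither all of R1 = {ACDEFG} nor all of R2 = {ABFG}, so the common attributes are not a superkey of either fragment. The join is lossy.

No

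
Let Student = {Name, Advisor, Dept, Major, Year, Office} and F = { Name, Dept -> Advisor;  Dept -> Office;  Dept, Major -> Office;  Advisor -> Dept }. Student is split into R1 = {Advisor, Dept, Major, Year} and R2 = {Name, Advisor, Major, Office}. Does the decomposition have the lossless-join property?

No

Common attributes: R1 ∩ R2 = {Advisor, Major}.
Closure of {Advisor, Major}: Advisor → Dept applies, adding Dept; Dept → Office applies, adding Office. So (Advisor, Major)⁺ = {Advisor, Dept, Major, Office}.
The closure contains neither all of R1 = {Advisor, Dept, Major, Year} nor all of R2 = {Name, Advisor, Major, Office}, so the common attributes are not a superkey of either fragment. The join is lossy.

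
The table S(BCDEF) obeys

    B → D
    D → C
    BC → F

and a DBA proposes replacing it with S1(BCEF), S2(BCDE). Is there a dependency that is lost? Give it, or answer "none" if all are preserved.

B → D lies within S2.
D → C lies within S2.
BC → F lies within S1.
Every dependency is enforceable on the fragments, so the decomposition is dependency-preserving.

none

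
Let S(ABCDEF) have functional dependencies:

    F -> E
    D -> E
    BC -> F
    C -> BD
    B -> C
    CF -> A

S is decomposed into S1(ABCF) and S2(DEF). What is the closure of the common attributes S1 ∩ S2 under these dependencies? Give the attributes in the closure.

EF

S1 ∩ S2 = {F}.
F → E applies, adding E
Closure: {EF}.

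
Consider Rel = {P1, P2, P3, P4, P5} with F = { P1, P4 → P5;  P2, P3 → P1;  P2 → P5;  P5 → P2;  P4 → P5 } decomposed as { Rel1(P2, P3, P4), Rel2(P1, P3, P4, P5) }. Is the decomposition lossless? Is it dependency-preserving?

Lossless test: (P3, P4)⁺ = {P1, P2, P3, P4, P5}, which contains all of one fragment — lossless.
Dependency preservation: the restricted closure of {P2, P3} across the fragments never reaches {P1}, so P2, P3 → P1 cannot be enforced without a join — not preserved.

lossless but not dependency-preserving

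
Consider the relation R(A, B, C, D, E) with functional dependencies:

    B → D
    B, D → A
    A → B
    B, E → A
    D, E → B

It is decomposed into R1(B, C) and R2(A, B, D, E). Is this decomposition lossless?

No

Common attributes: R1 ∩ R2 = {B}.
Closure of {B}: B → D applies, adding D; B, D → A applies, adding A. So (B)⁺ = {A, B, D}.
The closure contains neither all of R1 = {B, C} nor all of R2 = {A, B, D, E}, so the common attributes are not a superkey of either fragment. The join is lossy.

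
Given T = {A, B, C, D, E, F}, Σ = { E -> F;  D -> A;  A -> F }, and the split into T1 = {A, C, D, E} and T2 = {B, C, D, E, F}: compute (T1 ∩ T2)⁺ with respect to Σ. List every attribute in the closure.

T1 ∩ T2 = {C, D, E}.
E → F applies, adding F
D → A applies, adding A
Closure: {A, C, D, E, F}.

A, C, D, E, F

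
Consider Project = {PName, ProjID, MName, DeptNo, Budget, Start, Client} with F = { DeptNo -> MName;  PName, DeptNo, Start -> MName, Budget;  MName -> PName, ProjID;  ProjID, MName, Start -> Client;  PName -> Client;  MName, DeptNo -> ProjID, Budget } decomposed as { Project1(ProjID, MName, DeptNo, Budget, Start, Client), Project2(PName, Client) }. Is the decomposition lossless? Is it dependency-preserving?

Lossless test: (Client)⁺ = {Client}, which is a superkey of neither fragment — lossy.
Dependency preservation: the restricted closure of {MName} across the fragments never reaches {PName, ProjID}, so MName → PName, ProjID cannot be enforced without a join — not preserved.

lossy and not dependency-preserving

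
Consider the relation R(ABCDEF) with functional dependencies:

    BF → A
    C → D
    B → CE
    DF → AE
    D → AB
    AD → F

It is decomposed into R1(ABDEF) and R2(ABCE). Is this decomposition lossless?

Yes

Common attributes: R1 ∩ R2 = {ABE}.
Closure of {ABE}: B → CE applies, adding C; C → D applies, adding D; AD → F applies, adding F. So (ABE)⁺ = {ABCDEF}.
This closure contains every attribute of R1, so R1 ∩ R2 → R1. The join is lossless.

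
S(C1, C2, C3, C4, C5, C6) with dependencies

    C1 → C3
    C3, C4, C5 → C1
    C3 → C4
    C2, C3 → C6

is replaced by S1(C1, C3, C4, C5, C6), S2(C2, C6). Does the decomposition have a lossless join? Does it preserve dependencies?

Lossless test: (C6)⁺ = {C6}, which is a superkey of neither fragment — lossy.
Dependency preservation: the restricted closure of {C2, C3} across the fragments never reaches {C6}, so C2, C3 → C6 cannot be enforced without a join — not preserved.

lossy and not dependency-preserving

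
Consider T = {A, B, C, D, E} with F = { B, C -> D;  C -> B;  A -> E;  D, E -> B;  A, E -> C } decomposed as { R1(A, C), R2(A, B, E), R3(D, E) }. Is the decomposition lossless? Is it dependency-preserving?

Lossless test (chase): Rows 1 and 2 agree on A; apply A→E and equate their E entries. Rows 1 and 2 agree on A, E; apply A, E→C and equate their C entries. Rows 1 and 2 agree on C; apply C→B and equate their B entries. Rows 1 and 2 agree on B, C; apply B, C→D and equate their D entries. No row becomes fully distinguished — the join is lossy.
Dependency preservation: the restricted closure of {B, C} across the fragments never reaches {D}, so B, C → D cannot be enforced without a join — not preserved.

lossy and not dependency-preserving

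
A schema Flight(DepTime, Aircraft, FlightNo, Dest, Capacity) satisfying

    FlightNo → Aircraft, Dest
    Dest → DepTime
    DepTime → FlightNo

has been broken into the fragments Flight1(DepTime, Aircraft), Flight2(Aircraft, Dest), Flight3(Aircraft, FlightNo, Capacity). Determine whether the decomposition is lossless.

No

Chase test. Columns are DepTime, Aircraft, FlightNo, Dest, Capacity; row i has aⱼ where attribute j ∈ Flighti, else bᵢⱼ.
Initial tableau (one row per fragment):
  row 1: a1 a2 b13 b14 b15
  row 2: b21 a2 b23 a4 b25
  row 3: b31 a2 a3 b34 a5
No row becomes fully distinguished — the join is lossy.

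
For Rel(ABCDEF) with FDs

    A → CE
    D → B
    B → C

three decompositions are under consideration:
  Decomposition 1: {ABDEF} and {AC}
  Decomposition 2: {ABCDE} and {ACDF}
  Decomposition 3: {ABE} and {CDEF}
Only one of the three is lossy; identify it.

Decomposition 1: common = {A}, closure = {ACE} → lossless.
Decomposition 2: common = {ACD}, closure = {ABCDE} → lossless.
Decomposition 3: common = {E}, closure = {E} → lossy.

Decomposition 3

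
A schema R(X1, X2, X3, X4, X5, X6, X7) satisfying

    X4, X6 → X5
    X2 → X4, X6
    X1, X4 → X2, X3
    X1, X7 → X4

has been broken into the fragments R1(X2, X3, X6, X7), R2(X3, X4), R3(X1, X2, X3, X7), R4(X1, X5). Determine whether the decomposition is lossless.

No

Chase test. Columns are X1, X2, X3, X4, X5, X6, X7; row i has aⱼ where attribute j ∈ Ri, else bᵢⱼ.
Initial tableau (one row per fragment):
  row 1: b11 a2 a3 b14 b15 a6 a7
  row 2: b21 b22 a3 a4 b25 b26 b27
  row 3: a1 a2 a3 b34 b35 b36 a7
  row 4: a1 b42 b43 b44 a5 b46 b47
Rows 1 and 3 agree on X2; apply X2→X4, X6 and equate their X4, X6 entries.
Rows 1 and 3 agree on X4, X6; apply X4, X6→X5 and equate their X5 entries.
No row becomes fully distinguished — the join is lossy.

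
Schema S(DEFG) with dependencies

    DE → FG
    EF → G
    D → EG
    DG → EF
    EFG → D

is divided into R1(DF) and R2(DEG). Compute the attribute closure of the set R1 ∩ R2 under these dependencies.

R1 ∩ R2 = {D}.
D → EG applies, adding EG
DG → EF applies, adding F
Closure: {DEFG}.

DEFG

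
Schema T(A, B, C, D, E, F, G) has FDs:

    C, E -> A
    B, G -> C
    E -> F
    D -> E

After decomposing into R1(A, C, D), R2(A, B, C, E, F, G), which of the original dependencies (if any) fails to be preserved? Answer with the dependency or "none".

D -> E

Check D → E: no single fragment contains all of {D, E}, and the restricted closure of {D} across the fragments never reaches {E}.
C, E → A is preserved.
B, G → C is preserved.
E → F is preserved.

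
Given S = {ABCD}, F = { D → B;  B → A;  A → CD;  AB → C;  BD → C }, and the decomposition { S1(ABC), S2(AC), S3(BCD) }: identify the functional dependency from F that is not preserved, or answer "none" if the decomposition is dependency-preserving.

none

D → B lies within S3.
B → A lies within S1.
A → CD: restricted closure across fragments reaches CD.
AB → C lies within S1.
BD → C lies within S3.
Every dependency is enforceable on the fragments, so the decomposition is dependency-preserving.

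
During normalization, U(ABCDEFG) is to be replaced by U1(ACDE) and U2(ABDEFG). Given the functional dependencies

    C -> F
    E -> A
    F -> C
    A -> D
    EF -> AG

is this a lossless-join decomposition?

Common attributes: U1 ∩ U2 = {ADE}.
No dependency enlarges {ADE}, so (ADE)⁺ = {ADE}.
The closure contains neither all of U1 = {ACDE} nor all of U2 = {ABDEFG}, so the common attributes are not a superkey of either fragment. The join is lossy.

No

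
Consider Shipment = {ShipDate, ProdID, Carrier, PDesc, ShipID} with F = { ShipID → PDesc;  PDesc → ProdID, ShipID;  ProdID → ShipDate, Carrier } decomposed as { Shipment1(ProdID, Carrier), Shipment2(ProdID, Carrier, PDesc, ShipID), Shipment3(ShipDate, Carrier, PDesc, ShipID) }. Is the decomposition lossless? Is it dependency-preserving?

Lossless test (chase): Rows 2 and 3 agree on PDesc; apply PDesc→ProdID, ShipID and equate their ProdID, ShipID entries. Rows 1 and 2 agree on ProdID; apply ProdID→ShipDate, Carrier and equate their ShipDate, Carrier entries. Rows 1 and 3 agree on ProdID; apply ProdID→ShipDate, Carrier and equate their ShipDate, Carrier entries. Row 2 is now all distinguished symbols — the join is lossless.
Dependency preservation: the restricted closure of {ProdID} across the fragments never reaches {ShipDate, Carrier}, so ProdID → ShipDate, Carrier cannot be enforced without a join — not preserved.

lossless but not dependency-preserving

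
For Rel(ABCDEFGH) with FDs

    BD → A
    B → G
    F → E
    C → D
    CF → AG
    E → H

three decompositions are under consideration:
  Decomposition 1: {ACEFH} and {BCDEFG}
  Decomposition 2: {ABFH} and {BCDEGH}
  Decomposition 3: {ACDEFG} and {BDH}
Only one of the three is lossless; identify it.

Decomposition 1: common = {CEF}, closure = {ACDEFGH} → lossless.
Decomposition 2: common = {BH}, closure = {BGH} → lossy.
Decomposition 3: common = {D}, closure = {D} → lossy.

Decomposition 1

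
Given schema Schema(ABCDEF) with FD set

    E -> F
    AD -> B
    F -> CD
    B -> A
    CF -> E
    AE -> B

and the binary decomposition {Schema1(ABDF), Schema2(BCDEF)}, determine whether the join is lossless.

Yes

Common attributes: Schema1 ∩ Schema2 = {BDF}.
Closure of {BDF}: F → CD applies, adding C; B → A applies, adding A; CF → E applies, adding E. So (BDF)⁺ = {ABCDEF}.
This closure contains every attribute of Schema1, so Schema1 ∩ Schema2 → Schema1. The join is lossless.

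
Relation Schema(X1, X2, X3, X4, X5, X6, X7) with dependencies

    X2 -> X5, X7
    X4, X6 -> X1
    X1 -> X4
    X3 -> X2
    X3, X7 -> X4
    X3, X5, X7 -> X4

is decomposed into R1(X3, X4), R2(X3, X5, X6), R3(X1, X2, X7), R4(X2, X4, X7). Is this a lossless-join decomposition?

No

Chase test. Columns are X1, X2, X3, X4, X5, X6, X7; row i has aⱼ where attribute j ∈ Ri, else bᵢⱼ.
Initial tableau (one row per fragment):
  row 1: b11 b12 a3 a4 b15 b16 b17
  row 2: b21 b22 a3 b24 a5 a6 b27
  row 3: a1 a2 b33 b34 b35 b36 a7
  row 4: b41 a2 b43 a4 b45 b46 a7
Rows 3 and 4 agree on X2; apply X2→X5, X7 and equate their X5, X7 entries.
Rows 1 and 2 agree on X3; apply X3→X2 and equate their X2 entries.
Rows 1 and 2 agree on X2; apply X2→X5, X7 and equate their X5, X7 entries.
Rows 1 and 2 agree on X3, X7; apply X3, X7→X4 and equate their X4 entries.
No row becomes fully distinguished — the join is lossy.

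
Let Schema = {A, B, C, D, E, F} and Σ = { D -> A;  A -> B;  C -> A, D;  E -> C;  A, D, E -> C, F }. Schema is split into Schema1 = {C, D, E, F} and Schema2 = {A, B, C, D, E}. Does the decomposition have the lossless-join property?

Common attributes: Schema1 ∩ Schema2 = {C, D, E}.
Closure of {C, D, E}: D → A applies, adding A; A → B applies, adding B; A, D, E → C, F applies, adding F. So (C, D, E)⁺ = {A, B, C, D, E, F}.
This closure contains every attribute of Schema1, so Schema1 ∩ Schema2 → Schema1. The join is lossless.

Yes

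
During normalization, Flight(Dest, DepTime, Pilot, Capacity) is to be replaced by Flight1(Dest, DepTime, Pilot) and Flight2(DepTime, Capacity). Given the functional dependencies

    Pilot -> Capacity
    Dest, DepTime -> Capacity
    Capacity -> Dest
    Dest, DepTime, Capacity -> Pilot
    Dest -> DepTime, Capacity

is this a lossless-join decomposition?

No

Common attributes: Flight1 ∩ Flight2 = {DepTime}.
No dependency enlarges {DepTime}, so (DepTime)⁺ = {DepTime}.
The closure contains neither all of Flight1 = {Dest, DepTime, Pilot} nor all of Flight2 = {DepTime, Capacity}, so the common attributes are not a superkey of either fragment. The join is lossy.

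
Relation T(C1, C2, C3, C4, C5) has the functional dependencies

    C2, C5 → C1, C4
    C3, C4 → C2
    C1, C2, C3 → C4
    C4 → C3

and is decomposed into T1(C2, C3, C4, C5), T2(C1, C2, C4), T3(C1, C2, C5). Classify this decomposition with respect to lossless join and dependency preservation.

lossless but not dependency-preserving

Lossless test (chase): Rows 1 and 3 agree on C2, C5; apply C2, C5→C1, C4 and equate their C1, C4 entries. Rows 1 and 2 agree on C4; apply C4→C3 and equate their C3 entries. Rows 1 and 3 agree on C4; apply C4→C3 and equate their C3 entries. Row 1 is now all distinguished symbols — the join is lossless.
Dependency preservation: the restricted closure of {C1, C2, C3} across the fragments never reaches {C4}, so C1, C2, C3 → C4 cannot be enforced without a join — not preserved.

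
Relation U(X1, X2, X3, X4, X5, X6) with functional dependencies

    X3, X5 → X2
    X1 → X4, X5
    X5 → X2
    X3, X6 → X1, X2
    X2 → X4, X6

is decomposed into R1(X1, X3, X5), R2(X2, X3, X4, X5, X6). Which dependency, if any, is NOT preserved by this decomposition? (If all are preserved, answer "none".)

none

X3, X5 → X2 lies within R2.
X1 → X4, X5: restricted closure across fragments reaches X4, X5.
X5 → X2 lies within R2.
X3, X6 → X1, X2: restricted closure across fragments reaches X1, X2.
X2 → X4, X6 lies within R2.
Every dependency is enforceable on the fragments, so the decomposition is dependency-preserving.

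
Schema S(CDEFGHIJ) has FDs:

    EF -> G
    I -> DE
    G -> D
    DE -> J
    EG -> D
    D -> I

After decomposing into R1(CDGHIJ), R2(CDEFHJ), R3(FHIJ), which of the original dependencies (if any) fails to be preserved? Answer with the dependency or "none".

EF -> G

Check EF → G: no single fragment contains all of {EFG}, and the restricted closure of {EF} across the fragments never reaches {G}.
I → DE is preserved.
G → D is preserved.
DE → J is preserved.
EG → D is preserved.
D → I is preserved.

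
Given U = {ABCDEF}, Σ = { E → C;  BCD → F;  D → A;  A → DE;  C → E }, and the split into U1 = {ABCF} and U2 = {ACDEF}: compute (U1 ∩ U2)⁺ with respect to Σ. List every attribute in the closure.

U1 ∩ U2 = {ACF}.
A → DE applies, adding DE
Closure: {ACDEF}.

ACDEF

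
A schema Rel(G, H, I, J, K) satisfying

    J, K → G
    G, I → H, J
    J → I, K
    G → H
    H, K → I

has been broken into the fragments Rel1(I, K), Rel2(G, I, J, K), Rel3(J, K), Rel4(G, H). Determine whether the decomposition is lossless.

Yes

Chase test. Columns are G, H, I, J, K; row i has aⱼ where attribute j ∈ Reli, else bᵢⱼ.
Initial tableau (one row per fragment):
  row 1: b11 b12 a3 b14 a5
  row 2: a1 b22 a3 a4 a5
  row 3: b31 b32 b33 a4 a5
  row 4: a1 a2 b43 b44 b45
Rows 2 and 3 agree on J, K; apply J, K→G and equate their G entries.
Rows 2 and 3 agree on J; apply J→I, K and equate their I, K entries.
Rows 2 and 3 agree on G; apply G→H and equate their H entries.
Rows 2 and 4 agree on G; apply G→H and equate their H entries.
Row 2 is now all distinguished symbols — the join is lossless.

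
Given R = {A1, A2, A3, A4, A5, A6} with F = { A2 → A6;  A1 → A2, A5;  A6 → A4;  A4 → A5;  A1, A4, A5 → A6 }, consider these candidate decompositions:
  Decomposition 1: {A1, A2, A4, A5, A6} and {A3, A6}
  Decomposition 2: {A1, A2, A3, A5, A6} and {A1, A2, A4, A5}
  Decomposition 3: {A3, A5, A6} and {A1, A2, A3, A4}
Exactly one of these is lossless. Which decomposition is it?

Decomposition 2

Decomposition 1: common = {A6}, closure = {A4, A5, A6} → lossy.
Decomposition 2: common = {A1, A2, A5}, closure = {A1, A2, A4, A5, A6} → lossless.
Decomposition 3: common = {A3}, closure = {A3} → lossy.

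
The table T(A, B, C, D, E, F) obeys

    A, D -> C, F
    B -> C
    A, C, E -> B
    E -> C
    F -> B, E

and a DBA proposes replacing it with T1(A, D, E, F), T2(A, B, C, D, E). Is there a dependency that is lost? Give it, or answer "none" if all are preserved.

F -> B, E

Check F → B, E: no single fragment contains all of {B, E, F}, and the restricted closure of {F} across the fragments never reaches {B, E}.
A, D → C, F is preserved.
B → C is preserved.
A, C, E → B is preserved.
E → C is preserved.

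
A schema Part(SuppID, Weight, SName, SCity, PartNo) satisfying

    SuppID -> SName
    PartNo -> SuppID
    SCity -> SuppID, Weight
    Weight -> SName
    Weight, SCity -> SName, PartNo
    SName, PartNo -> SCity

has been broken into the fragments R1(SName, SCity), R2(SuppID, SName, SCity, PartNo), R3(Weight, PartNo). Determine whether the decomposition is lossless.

Yes

Chase test. Columns are SuppID, Weight, SName, SCity, PartNo; row i has aⱼ where attribute j ∈ Ri, else bᵢⱼ.
Initial tableau (one row per fragment):
  row 1: b11 b12 a3 a4 b15
  row 2: a1 b22 a3 a4 a5
  row 3: b31 a2 b33 b34 a5
Rows 2 and 3 agree on PartNo; apply PartNo→SuppID and equate their SuppID entries.
Rows 1 and 2 agree on SCity; apply SCity→SuppID, Weight and equate their SuppID, Weight entries.
Rows 1 and 2 agree on Weight, SCity; apply Weight, SCity→SName, PartNo and equate their SName, PartNo entries.
Rows 1 and 3 agree on SuppID; apply SuppID→SName and equate their SName entries.
Rows 1 and 3 agree on SName, PartNo; apply SName, PartNo→SCity and equate their SCity entries.
Rows 1 and 3 agree on SCity; apply SCity→SuppID, Weight and equate their SuppID, Weight entries.
Row 1 is now all distinguished symbols — the join is lossless.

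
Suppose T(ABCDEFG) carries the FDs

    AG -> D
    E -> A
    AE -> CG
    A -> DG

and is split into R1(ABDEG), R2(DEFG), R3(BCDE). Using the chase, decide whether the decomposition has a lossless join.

Chase test. Columns are ABCDEFG; row i has aⱼ where attribute j ∈ Ri, else bᵢⱼ.
Initial tableau (one row per fragment):
  row 1: a1 a2 b13 a4 a5 b16 a7
  row 2: b21 b22 b23 a4 a5 a6 a7
  row 3: b31 a2 a3 a4 a5 b36 b37
Rows 1 and 2 agree on E; apply E→A and equate their A entries.
Rows 1 and 3 agree on E; apply E→A and equate their A entries.
Rows 1 and 2 agree on AE; apply AE→CG and equate their CG entries.
Rows 1 and 3 agree on AE; apply AE→CG and equate their CG entries.
No row becomes fully distinguished — the join is lossy.

No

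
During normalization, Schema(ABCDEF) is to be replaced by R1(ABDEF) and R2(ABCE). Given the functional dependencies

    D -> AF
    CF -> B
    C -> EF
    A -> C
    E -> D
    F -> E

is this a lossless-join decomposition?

Common attributes: R1 ∩ R2 = {ABE}.
Closure of {ABE}: A → C applies, adding C; E → D applies, adding D; D → AF applies, adding F. So (ABE)⁺ = {ABCDEF}.
This closure contains every attribute of R1, so R1 ∩ R2 → R1. The join is lossless.

Yes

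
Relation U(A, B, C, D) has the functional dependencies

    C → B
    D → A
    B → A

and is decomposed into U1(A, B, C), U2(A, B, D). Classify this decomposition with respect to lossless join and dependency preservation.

lossy but dependency-preserving

Lossless test: (A, B)⁺ = {A, B}, which is a superkey of neither fragment — lossy.
Dependency preservation: every FD's attributes lie within a single fragment, so each can be enforced locally — preserved.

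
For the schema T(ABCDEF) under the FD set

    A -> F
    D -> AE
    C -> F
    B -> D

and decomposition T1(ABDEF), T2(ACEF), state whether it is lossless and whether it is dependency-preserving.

lossy but dependency-preserving

Lossless test: (AEF)⁺ = {AEF}, which is a superkey of neither fragment — lossy.
Dependency preservation: every FD's attributes lie within a single fragment, so each can be enforced locally — preserved.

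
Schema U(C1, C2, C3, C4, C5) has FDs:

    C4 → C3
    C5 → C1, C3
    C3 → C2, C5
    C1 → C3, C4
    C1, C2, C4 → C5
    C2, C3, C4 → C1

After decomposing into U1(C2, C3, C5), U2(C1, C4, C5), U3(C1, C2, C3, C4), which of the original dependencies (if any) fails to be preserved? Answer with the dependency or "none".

none

C4 → C3 lies within U3.
C5 → C1, C3: restricted closure across fragments reaches C1, C3.
C3 → C2, C5 lies within U1.
C1 → C3, C4 lies within U3.
C1, C2, C4 → C5: restricted closure across fragments reaches C5.
C2, C3, C4 → C1 lies within U3.
Every dependency is enforceable on the fragments, so the decomposition is dependency-preserving.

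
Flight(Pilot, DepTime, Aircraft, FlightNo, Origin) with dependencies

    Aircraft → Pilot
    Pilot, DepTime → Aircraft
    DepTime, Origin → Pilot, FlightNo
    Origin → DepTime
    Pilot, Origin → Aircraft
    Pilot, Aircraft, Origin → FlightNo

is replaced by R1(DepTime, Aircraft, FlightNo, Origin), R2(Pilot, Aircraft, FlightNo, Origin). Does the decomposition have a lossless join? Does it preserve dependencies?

Lossless test: (Aircraft, FlightNo, Origin)⁺ = {Pilot, DepTime, Aircraft, FlightNo, Origin}, which contains all of one fragment — lossless.
Dependency preservation: the restricted closure of {Pilot, DepTime} across the fragments never reaches {Aircraft}, so Pilot, DepTime → Aircraft cannot be enforced without a join — not preserved.

lossless but not dependency-preserving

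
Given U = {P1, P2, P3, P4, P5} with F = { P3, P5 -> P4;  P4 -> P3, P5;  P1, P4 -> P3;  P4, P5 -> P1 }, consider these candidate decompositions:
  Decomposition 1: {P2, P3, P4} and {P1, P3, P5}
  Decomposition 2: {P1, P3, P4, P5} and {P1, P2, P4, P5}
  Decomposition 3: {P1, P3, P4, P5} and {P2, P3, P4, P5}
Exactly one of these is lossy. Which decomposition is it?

Decomposition 1

Decomposition 1: common = {P3}, closure = {P3} → lossy.
Decomposition 2: common = {P1, P4, P5}, closure = {P1, P3, P4, P5} → lossless.
Decomposition 3: common = {P3, P4, P5}, closure = {P1, P3, P4, P5} → lossless.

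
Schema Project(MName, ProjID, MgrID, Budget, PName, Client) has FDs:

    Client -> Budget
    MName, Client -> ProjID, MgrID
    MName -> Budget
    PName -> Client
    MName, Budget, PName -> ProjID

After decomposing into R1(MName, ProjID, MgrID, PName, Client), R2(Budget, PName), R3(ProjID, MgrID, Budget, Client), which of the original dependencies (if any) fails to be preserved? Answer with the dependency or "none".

MName -> Budget

Check MName → Budget: no single fragment contains all of {MName, Budget}, and the restricted closure of {MName} across the fragments never reaches {Budget}.
Client → Budget is preserved.
MName, Client → ProjID, MgrID is preserved.
PName → Client is preserved.
MName, Budget, PName → ProjID is preserved.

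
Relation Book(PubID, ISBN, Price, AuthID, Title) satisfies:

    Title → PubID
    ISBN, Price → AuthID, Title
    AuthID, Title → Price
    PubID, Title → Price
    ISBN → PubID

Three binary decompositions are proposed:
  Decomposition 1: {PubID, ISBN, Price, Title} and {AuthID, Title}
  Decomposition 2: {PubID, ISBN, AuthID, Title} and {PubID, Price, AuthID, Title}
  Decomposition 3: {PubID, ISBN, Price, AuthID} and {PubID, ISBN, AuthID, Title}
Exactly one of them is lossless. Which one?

Decomposition 2

Decomposition 1: common = {Title}, closure = {PubID, Price, Title} → lossy.
Decomposition 2: common = {PubID, AuthID, Title}, closure = {PubID, Price, AuthID, Title} → lossless.
Decomposition 3: common = {PubID, ISBN, AuthID}, closure = {PubID, ISBN, AuthID} → lossy.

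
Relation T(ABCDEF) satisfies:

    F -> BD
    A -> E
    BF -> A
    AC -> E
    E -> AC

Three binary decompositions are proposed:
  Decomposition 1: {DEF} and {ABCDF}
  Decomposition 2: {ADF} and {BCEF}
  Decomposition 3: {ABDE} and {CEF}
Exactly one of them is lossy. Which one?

Decomposition 3

Decomposition 1: common = {DF}, closure = {ABCDEF} → lossless.
Decomposition 2: common = {F}, closure = {ABCDEF} → lossless.
Decomposition 3: common = {E}, closure = {ACE} → lossy.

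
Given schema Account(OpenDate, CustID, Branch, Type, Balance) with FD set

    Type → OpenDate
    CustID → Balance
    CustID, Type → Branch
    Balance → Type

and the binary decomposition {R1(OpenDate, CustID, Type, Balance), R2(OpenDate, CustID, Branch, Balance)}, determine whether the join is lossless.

Common attributes: R1 ∩ R2 = {OpenDate, CustID, Balance}.
Closure of {OpenDate, CustID, Balance}: Balance → Type applies, adding Type; CustID, Type → Branch applies, adding Branch. So (OpenDate, CustID, Balance)⁺ = {OpenDate, CustID, Branch, Type, Balance}.
This closure contains every attribute of R1, so R1 ∩ R2 → R1. The join is lossless.

Yes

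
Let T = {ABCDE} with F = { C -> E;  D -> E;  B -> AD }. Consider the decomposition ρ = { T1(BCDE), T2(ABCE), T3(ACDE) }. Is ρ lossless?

Yes

Chase test. Columns are ABCDE; row i has aⱼ where attribute j ∈ Ti, else bᵢⱼ.
Initial tableau (one row per fragment):
  row 1: b11 a2 a3 a4 a5
  row 2: a1 a2 a3 b24 a5
  row 3: a1 b32 a3 a4 a5
Rows 1 and 2 agree on B; apply B→AD and equate their AD entries.
Row 1 is now all distinguished symbols — the join is lossless.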